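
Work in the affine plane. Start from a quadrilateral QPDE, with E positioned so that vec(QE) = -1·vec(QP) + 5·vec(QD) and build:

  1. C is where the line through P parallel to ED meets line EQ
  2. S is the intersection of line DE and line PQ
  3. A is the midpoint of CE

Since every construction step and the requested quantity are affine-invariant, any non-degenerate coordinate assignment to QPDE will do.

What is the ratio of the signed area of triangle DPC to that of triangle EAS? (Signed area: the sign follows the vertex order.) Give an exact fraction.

[DPC]:[EAS] = -8

Work in coordinates with Q = (0, 0), P = (1, 0), D = (0, 1), E = (-1, 5).
1. C is where the line through P parallel to ED meets line EQ ⇒ C = (-4, 20)
2. S is the intersection of line DE and line PQ ⇒ S = (1/4, 0)
3. A is the midpoint of CE ⇒ A = (-5/2, 25/2)
2·[DPC] = 15, 2·[EAS] = -15/8
[DPC]:[EAS] = 15:-15/8 = -8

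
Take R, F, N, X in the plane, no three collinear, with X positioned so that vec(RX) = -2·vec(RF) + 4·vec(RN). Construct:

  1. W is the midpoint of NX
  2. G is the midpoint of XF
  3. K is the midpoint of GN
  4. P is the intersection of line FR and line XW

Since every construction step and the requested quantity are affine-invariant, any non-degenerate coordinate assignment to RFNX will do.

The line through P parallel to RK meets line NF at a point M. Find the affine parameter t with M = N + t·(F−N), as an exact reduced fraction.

t = 3/5

Assign R = (0, 0), F = (1, 0), N = (0, 1), X = (-2, 4) — the answer is frame-independent, so this choice is without loss of generality.
1. W is the midpoint of NX ⇒ W = (-1, 5/2)
2. G is the midpoint of XF ⇒ G = (-1/2, 2)
3. K is the midpoint of GN ⇒ K = (-1/4, 3/2)
4. P is the intersection of line FR and line XW ⇒ P = (2/3, 0)
through P parallel to RK: direction (-1/4, 3/2); meets NF at M = (3/5, 2/5)
M = N + t·(F−N) with t = 3/5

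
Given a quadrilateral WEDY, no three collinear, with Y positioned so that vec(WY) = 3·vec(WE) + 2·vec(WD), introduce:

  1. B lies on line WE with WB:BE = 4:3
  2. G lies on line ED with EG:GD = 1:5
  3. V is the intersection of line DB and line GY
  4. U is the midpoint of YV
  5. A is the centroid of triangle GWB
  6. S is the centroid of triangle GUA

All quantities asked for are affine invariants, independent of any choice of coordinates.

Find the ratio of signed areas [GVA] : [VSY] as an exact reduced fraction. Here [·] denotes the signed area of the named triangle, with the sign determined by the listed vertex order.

Assign W = (0, 0), E = (1, 0), D = (0, 1), Y = (3, 2) — the answer is frame-independent, so this choice is without loss of generality.
1. B lies on line WE with WB:BE = 4:3 ⇒ B = (4/7, 0)
2. G lies on line ED with EG:GD = 1:5 ⇒ G = (5/6, 1/6)
3. V is the intersection of line DB and line GY ⇒ V = (16/27, -1/27)
4. U is the midpoint of YV ⇒ U = (97/54, 53/54)
5. A is the centroid of triangle GWB ⇒ A = (59/126, 1/18)
6. S is the centroid of triangle GUA ⇒ S = (1171/1134, 65/162)
2·[GVA] = -1/21, 2·[VSY] = -10/63
[GVA]:[VSY] = -1/21:-10/63 = 3/10

[GVA]:[VSY] = 3/10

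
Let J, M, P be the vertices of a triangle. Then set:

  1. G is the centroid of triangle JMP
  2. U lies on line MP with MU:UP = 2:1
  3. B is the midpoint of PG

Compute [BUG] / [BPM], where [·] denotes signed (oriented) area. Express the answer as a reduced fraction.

[BUG]:[BPM] = 1/3

Work in coordinates with J = (0, 0), M = (1, 0), P = (0, 1).
1. G is the centroid of triangle JMP ⇒ G = (1/3, 1/3)
2. U lies on line MP with MU:UP = 2:1 ⇒ U = (1/3, 2/3)
3. B is the midpoint of PG ⇒ B = (1/6, 2/3)
2·[BUG] = -1/18, 2·[BPM] = -1/6
[BUG]:[BPM] = -1/18:-1/6 = 1/3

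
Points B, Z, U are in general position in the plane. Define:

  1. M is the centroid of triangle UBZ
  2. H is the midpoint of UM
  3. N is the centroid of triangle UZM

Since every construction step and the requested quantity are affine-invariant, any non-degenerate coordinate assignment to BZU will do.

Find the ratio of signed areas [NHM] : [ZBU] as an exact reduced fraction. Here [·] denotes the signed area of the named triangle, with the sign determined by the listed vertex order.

[NHM]:[ZBU] = -1/18

Choose coordinates B = (0, 0), Z = (1, 0), U = (0, 1).
1. M is the centroid of triangle UBZ ⇒ M = (1/3, 1/3)
2. H is the midpoint of UM ⇒ H = (1/6, 2/3)
3. N is the centroid of triangle UZM ⇒ N = (4/9, 4/9)
2·[NHM] = 1/18, 2·[ZBU] = -1
[NHM]:[ZBU] = 1/18:-1 = -1/18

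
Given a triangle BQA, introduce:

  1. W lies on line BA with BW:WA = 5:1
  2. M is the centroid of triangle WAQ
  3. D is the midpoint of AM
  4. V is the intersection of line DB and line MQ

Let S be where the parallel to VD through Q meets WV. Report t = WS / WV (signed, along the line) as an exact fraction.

Assign B = (0, 0), Q = (1, 0), A = (0, 1) — the answer is frame-independent, so this choice is without loss of generality.
1. W lies on line BA with BW:WA = 5:1 ⇒ W = (0, 5/6)
2. M is the centroid of triangle WAQ ⇒ M = (1/3, 11/18)
3. D is the midpoint of AM ⇒ D = (1/6, 29/36)
4. V is the intersection of line DB and line MQ ⇒ V = (11/69, 319/414)
through Q parallel to VD: direction (1/138, 29/828); meets WV at S = (374/345, 841/2070)
S = W + t·(V−W) with t = 34/5

t = 34/5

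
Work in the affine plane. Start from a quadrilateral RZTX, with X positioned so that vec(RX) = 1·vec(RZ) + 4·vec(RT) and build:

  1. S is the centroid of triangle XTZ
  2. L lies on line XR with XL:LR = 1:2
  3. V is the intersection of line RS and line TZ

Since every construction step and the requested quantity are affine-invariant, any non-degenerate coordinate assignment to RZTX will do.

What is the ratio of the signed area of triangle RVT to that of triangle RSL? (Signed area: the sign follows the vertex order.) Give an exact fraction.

[RVT]:[RSL] = 3/7

Assign R = (0, 0), Z = (1, 0), T = (0, 1), X = (1, 4) — the answer is frame-independent, so this choice is without loss of generality.
1. S is the centroid of triangle XTZ ⇒ S = (2/3, 5/3)
2. L lies on line XR with XL:LR = 1:2 ⇒ L = (2/3, 8/3)
3. V is the intersection of line RS and line TZ ⇒ V = (2/7, 5/7)
2·[RVT] = 2/7, 2·[RSL] = 2/3
[RVT]:[RSL] = 2/7:2/3 = 3/7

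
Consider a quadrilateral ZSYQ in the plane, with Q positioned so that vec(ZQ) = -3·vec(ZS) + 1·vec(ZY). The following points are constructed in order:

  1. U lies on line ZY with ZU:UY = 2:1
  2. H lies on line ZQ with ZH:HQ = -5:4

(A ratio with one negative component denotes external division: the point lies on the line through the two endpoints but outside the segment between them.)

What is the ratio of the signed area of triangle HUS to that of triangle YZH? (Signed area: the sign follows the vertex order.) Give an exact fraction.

Assign Z = (0, 0), S = (1, 0), Y = (0, 1), Q = (-3, 1) — the answer is frame-independent, so this choice is without loss of generality.
1. U lies on line ZY with ZU:UY = 2:1 ⇒ U = (0, 2/3)
2. H lies on line ZQ with ZH:HQ = -5:4 ⇒ H = (-15, 5)
2·[HUS] = -17/3, 2·[YZH] = -15
[HUS]:[YZH] = -17/3:-15 = 17/45

[HUS]:[YZH] = 17/45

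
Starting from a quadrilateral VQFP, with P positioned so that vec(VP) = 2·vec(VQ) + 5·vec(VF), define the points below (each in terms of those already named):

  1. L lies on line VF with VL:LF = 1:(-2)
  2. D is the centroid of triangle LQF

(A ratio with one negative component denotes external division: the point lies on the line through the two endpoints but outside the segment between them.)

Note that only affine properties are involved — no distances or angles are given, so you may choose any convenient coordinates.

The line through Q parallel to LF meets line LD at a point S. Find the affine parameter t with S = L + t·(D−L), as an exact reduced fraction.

Assign V = (0, 0), Q = (1, 0), F = (0, 1), P = (2, 5) — the answer is frame-independent, so this choice is without loss of generality.
1. L lies on line VF with VL:LF = 1:(-2) ⇒ L = (0, -1)
2. D is the centroid of triangle LQF ⇒ D = (1/3, 0)
through Q parallel to LF: direction (0, 2); meets LD at S = (1, 2)
S = L + t·(D−L) with t = 3

t = 3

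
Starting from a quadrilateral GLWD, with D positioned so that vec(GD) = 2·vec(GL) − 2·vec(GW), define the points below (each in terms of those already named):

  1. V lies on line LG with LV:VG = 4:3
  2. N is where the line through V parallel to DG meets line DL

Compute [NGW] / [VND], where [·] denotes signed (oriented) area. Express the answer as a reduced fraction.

[NGW]:[VND] = 77/24

Choose coordinates G = (0, 0), L = (1, 0), W = (0, 1), D = (2, -2).
1. V lies on line LG with LV:VG = 4:3 ⇒ V = (3/7, 0)
2. N is where the line through V parallel to DG meets line DL ⇒ N = (11/7, -8/7)
2·[NGW] = -11/7, 2·[VND] = -24/49
[NGW]:[VND] = -11/7:-24/49 = 77/24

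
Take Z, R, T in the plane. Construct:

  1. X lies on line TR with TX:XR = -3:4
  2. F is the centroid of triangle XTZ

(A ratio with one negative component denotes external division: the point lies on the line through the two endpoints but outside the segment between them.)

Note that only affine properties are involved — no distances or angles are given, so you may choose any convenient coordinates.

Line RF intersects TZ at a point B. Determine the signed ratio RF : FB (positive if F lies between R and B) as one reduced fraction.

RF:FB = -2

Choose coordinates Z = (0, 0), R = (1, 0), T = (0, 1).
1. X lies on line TR with TX:XR = -3:4 ⇒ X = (-3, 4)
2. F is the centroid of triangle XTZ ⇒ F = (-1, 5/3)
line RF meets TZ at B = (0, 5/6)
F = R + t·(B−R) with t = 2, so RF:FB = 2:-1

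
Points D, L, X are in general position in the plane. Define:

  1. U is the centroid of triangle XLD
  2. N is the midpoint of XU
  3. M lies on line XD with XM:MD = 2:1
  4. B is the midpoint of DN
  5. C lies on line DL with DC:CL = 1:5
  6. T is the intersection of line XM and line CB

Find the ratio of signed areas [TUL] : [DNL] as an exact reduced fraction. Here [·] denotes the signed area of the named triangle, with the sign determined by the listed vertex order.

Assign D = (0, 0), L = (1, 0), X = (0, 1) — the answer is frame-independent, so this choice is without loss of generality.
1. U is the centroid of triangle XLD ⇒ U = (1/3, 1/3)
2. N is the midpoint of XU ⇒ N = (1/6, 2/3)
3. M lies on line XD with XM:MD = 2:1 ⇒ M = (0, 1/3)
4. B is the midpoint of DN ⇒ B = (1/12, 1/3)
5. C lies on line DL with DC:CL = 1:5 ⇒ C = (1/6, 0)
6. T is the intersection of line XM and line CB ⇒ T = (0, 2/3)
2·[TUL] = 1/9, 2·[DNL] = -2/3
[TUL]:[DNL] = 1/9:-2/3 = -1/6

[TUL]:[DNL] = -1/6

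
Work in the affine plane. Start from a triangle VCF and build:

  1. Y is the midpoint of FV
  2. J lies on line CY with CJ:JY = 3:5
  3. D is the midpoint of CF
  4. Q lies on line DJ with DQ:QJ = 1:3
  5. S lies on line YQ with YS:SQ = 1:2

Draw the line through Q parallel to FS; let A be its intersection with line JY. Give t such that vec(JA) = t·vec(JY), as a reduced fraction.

t = 1/35

Choose coordinates V = (0, 0), C = (1, 0), F = (0, 1).
1. Y is the midpoint of FV ⇒ Y = (0, 1/2)
2. J lies on line CY with CJ:JY = 3:5 ⇒ J = (5/8, 3/16)
3. D is the midpoint of CF ⇒ D = (1/2, 1/2)
4. Q lies on line DJ with DQ:QJ = 1:3 ⇒ Q = (17/32, 27/64)
5. S lies on line YQ with YS:SQ = 1:2 ⇒ S = (17/96, 91/192)
through Q parallel to FS: direction (17/96, -101/192); meets JY at A = (17/28, 11/56)
A = J + t·(Y−J) with t = 1/35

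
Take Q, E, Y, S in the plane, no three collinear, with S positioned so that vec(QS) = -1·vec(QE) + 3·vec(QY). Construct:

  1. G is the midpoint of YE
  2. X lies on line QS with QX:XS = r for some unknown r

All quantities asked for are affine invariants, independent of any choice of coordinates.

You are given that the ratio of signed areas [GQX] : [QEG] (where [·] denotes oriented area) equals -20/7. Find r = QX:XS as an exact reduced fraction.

r = 5/2

Choose coordinates Q = (0, 0), E = (1, 0), Y = (0, 1), S = (-1, 3).
1. G is the midpoint of YE ⇒ G = (1/2, 1/2)
2. With QX:XS = r, write λ = r/(r+1) so X = Q + λ·(S−Q); X is affine-linear in λ
Every point depending on X is an affine combination of X and λ-independent points, so each such coordinate is linear in λ; the λ² term in each signed area is a multiple of (S−Q)×(S−Q) = 0, so 2·[GQX] and 2·[QEG] are each linear in λ. Evaluating at λ=0 and λ=1:
  2·[GQX] = -2·λ,   2·[QEG] = 1/2
So [GQX]:[QEG] = (-2·λ) / (1/2). Setting this equal to -20/7:
  -2·λ = -20/7·(1/2)  ⇒  λ = 5/7
Then r = λ/(1−λ) = (5/7)/(2/7) = 5/2. Check: with r = 5/2, X = (-5/7, 15/7) and [GQX]:[QEG] = -20/7 as required.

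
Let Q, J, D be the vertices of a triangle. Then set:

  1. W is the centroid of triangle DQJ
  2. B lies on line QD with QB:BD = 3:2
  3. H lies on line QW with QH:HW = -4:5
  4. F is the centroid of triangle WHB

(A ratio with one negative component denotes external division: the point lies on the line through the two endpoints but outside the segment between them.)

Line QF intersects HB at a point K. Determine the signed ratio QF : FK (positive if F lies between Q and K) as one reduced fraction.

Assign Q = (0, 0), J = (1, 0), D = (0, 1) — the answer is frame-independent, so this choice is without loss of generality.
1. W is the centroid of triangle DQJ ⇒ W = (1/3, 1/3)
2. B lies on line QD with QB:BD = 3:2 ⇒ B = (0, 3/5)
3. H lies on line QW with QH:HW = -4:5 ⇒ H = (-4/3, -4/3)
4. F is the centroid of triangle WHB ⇒ F = (-1/3, -2/15)
line QF meets HB at K = (-4/7, -8/35)
F = Q + t·(K−Q) with t = 7/12, so QF:FK = 7/12:5/12

QF:FK = 7/5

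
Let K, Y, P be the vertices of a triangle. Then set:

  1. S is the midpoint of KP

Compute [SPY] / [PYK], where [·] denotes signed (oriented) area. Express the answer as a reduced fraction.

[SPY]:[PYK] = 1/2

Choose coordinates K = (0, 0), Y = (1, 0), P = (0, 1).
1. S is the midpoint of KP ⇒ S = (0, 1/2)
2·[SPY] = -1/2, 2·[PYK] = -1
[SPY]:[PYK] = -1/2:-1 = 1/2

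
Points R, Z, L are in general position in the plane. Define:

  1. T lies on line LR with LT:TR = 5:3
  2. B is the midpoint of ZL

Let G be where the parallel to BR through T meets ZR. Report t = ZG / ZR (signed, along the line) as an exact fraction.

Choose coordinates R = (0, 0), Z = (1, 0), L = (0, 1).
1. T lies on line LR with LT:TR = 5:3 ⇒ T = (0, 3/8)
2. B is the midpoint of ZL ⇒ B = (1/2, 1/2)
through T parallel to BR: direction (-1/2, -1/2); meets ZR at G = (-3/8, 0)
G = Z + t·(R−Z) with t = 11/8

t = 11/8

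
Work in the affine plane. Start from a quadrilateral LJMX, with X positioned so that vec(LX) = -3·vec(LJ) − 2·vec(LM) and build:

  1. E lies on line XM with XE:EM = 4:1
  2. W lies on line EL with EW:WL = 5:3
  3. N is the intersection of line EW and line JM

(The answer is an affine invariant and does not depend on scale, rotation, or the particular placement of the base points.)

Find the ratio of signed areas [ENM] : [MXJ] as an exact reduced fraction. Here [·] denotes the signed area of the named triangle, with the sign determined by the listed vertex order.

[ENM]:[MXJ] = 3/5

Work in coordinates with L = (0, 0), J = (1, 0), M = (0, 1), X = (-3, -2).
1. E lies on line XM with XE:EM = 4:1 ⇒ E = (-3/5, 2/5)
2. W lies on line EL with EW:WL = 5:3 ⇒ W = (-9/40, 3/20)
3. N is the intersection of line EW and line JM ⇒ N = (3, -2)
2·[ENM] = 18/5, 2·[MXJ] = 6
[ENM]:[MXJ] = 18/5:6 = 3/5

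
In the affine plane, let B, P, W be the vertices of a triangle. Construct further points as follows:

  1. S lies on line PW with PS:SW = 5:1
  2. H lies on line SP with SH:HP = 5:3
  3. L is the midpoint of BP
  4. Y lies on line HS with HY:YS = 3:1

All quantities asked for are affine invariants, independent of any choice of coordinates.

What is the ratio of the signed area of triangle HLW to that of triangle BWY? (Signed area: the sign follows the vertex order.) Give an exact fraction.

[HLW]:[BWY] = 22/19

Assign B = (0, 0), P = (1, 0), W = (0, 1) — the answer is frame-independent, so this choice is without loss of generality.
1. S lies on line PW with PS:SW = 5:1 ⇒ S = (1/6, 5/6)
2. H lies on line SP with SH:HP = 5:3 ⇒ H = (11/16, 5/16)
3. L is the midpoint of BP ⇒ L = (1/2, 0)
4. Y lies on line HS with HY:YS = 3:1 ⇒ Y = (19/64, 45/64)
2·[HLW] = -11/32, 2·[BWY] = -19/64
[HLW]:[BWY] = -11/32:-19/64 = 22/19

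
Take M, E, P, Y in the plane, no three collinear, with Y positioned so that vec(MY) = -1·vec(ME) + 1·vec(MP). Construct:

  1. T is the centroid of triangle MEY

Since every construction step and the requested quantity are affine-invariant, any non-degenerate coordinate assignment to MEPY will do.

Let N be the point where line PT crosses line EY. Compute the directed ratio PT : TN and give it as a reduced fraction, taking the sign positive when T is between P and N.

Assign M = (0, 0), E = (1, 0), P = (0, 1), Y = (-1, 1) — the answer is frame-independent, so this choice is without loss of generality.
1. T is the centroid of triangle MEY ⇒ T = (0, 1/3)
line PT meets EY at N = (0, 1/2)
T = P + t·(N−P) with t = 4/3, so PT:TN = 4/3:-1/3

PT:TN = -4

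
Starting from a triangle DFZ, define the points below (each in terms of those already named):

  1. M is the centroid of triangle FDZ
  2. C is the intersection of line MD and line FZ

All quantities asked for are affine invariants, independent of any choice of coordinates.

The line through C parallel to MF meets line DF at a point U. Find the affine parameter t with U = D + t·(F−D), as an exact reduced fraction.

Work in coordinates with D = (0, 0), F = (1, 0), Z = (0, 1).
1. M is the centroid of triangle FDZ ⇒ M = (1/3, 1/3)
2. C is the intersection of line MD and line FZ ⇒ C = (1/2, 1/2)
through C parallel to MF: direction (2/3, -1/3); meets DF at U = (3/2, 0)
U = D + t·(F−D) with t = 3/2

t = 3/2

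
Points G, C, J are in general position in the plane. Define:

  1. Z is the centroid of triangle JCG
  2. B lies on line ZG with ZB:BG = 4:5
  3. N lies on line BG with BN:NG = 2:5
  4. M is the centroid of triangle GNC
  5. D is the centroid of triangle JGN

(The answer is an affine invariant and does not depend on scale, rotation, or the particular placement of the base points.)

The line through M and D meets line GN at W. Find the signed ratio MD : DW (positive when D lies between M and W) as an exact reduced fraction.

Assign G = (0, 0), C = (1, 0), J = (0, 1) — the answer is frame-independent, so this choice is without loss of generality.
1. Z is the centroid of triangle JCG ⇒ Z = (1/3, 1/3)
2. B lies on line ZG with ZB:BG = 4:5 ⇒ B = (5/27, 5/27)
3. N lies on line BG with BN:NG = 2:5 ⇒ N = (25/189, 25/189)
4. M is the centroid of triangle GNC ⇒ M = (214/567, 25/567)
5. D is the centroid of triangle JGN ⇒ D = (25/567, 214/567)
line MD meets GN at W = (239/1134, 239/1134)
D = M + t·(W−M) with t = 2, so MD:DW = 2:-1

MD:DW = -2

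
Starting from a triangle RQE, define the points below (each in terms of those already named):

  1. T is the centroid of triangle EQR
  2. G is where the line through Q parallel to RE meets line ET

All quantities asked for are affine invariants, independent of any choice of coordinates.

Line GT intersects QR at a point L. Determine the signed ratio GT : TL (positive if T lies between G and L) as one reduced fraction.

GT:TL = -4

Set R = (0, 0), Q = (1, 0), E = (0, 1); any affine frame gives the same invariant.
1. T is the centroid of triangle EQR ⇒ T = (1/3, 1/3)
2. G is where the line through Q parallel to RE meets line ET ⇒ G = (1, -1)
line GT meets QR at L = (1/2, 0)
T = G + t·(L−G) with t = 4/3, so GT:TL = 4/3:-1/3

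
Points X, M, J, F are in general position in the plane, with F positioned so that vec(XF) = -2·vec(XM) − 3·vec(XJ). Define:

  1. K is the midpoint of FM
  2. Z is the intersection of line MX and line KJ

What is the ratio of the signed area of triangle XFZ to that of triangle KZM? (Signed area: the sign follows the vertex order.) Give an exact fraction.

Assign X = (0, 0), M = (1, 0), J = (0, 1), F = (-2, -3) — the answer is frame-independent, so this choice is without loss of generality.
1. K is the midpoint of FM ⇒ K = (-1/2, -3/2)
2. Z is the intersection of line MX and line KJ ⇒ Z = (-1/5, 0)
2·[XFZ] = -3/5, 2·[KZM] = -9/5
[XFZ]:[KZM] = -3/5:-9/5 = 1/3

[XFZ]:[KZM] = 1/3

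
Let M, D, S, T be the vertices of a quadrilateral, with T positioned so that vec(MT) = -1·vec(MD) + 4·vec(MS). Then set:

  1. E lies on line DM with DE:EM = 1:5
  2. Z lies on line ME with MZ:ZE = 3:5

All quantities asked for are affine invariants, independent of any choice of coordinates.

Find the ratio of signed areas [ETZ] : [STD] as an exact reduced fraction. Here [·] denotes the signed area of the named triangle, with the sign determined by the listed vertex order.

Choose coordinates M = (0, 0), D = (1, 0), S = (0, 1), T = (-1, 4).
1. E lies on line DM with DE:EM = 1:5 ⇒ E = (5/6, 0)
2. Z lies on line ME with MZ:ZE = 3:5 ⇒ Z = (5/16, 0)
2·[ETZ] = 25/12, 2·[STD] = -2
[ETZ]:[STD] = 25/12:-2 = -25/24

[ETZ]:[STD] = -25/24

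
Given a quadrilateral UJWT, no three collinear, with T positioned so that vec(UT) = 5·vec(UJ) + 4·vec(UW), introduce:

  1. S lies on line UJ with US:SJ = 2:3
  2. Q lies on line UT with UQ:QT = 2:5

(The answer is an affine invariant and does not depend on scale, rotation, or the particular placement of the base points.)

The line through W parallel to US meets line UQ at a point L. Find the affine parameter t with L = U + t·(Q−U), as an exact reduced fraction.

Set U = (0, 0), J = (1, 0), W = (0, 1), T = (5, 4); any affine frame gives the same invariant.
1. S lies on line UJ with US:SJ = 2:3 ⇒ S = (2/5, 0)
2. Q lies on line UT with UQ:QT = 2:5 ⇒ Q = (10/7, 8/7)
through W parallel to US: direction (2/5, 0); meets UQ at L = (5/4, 1)
L = U + t·(Q−U) with t = 7/8

t = 7/8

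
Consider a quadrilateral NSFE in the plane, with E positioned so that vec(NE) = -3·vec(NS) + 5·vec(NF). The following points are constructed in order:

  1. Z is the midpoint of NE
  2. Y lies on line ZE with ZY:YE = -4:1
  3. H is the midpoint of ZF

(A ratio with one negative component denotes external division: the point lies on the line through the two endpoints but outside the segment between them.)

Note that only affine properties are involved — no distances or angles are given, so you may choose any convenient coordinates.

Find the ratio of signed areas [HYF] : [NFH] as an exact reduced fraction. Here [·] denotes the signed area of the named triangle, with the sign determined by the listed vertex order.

Work in coordinates with N = (0, 0), S = (1, 0), F = (0, 1), E = (-3, 5).
1. Z is the midpoint of NE ⇒ Z = (-3/2, 5/2)
2. Y lies on line ZE with ZY:YE = -4:1 ⇒ Y = (-7/2, 35/6)
3. H is the midpoint of ZF ⇒ H = (-3/4, 7/4)
2·[HYF] = -1, 2·[NFH] = 3/4
[HYF]:[NFH] = -1:3/4 = -4/3

[HYF]:[NFH] = -4/3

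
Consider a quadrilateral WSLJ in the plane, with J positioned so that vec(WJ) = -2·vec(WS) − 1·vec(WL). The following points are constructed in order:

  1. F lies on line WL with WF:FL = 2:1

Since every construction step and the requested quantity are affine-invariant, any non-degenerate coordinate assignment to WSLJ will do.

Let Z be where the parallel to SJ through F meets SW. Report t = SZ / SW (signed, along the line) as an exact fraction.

Work in coordinates with W = (0, 0), S = (1, 0), L = (0, 1), J = (-2, -1).
1. F lies on line WL with WF:FL = 2:1 ⇒ F = (0, 2/3)
through F parallel to SJ: direction (-3, -1); meets SW at Z = (-2, 0)
Z = S + t·(W−S) with t = 3

t = 3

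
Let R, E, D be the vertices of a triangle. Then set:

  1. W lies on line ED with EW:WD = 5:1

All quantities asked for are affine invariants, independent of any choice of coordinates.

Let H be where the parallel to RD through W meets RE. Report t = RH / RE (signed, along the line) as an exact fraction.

Set R = (0, 0), E = (1, 0), D = (0, 1); any affine frame gives the same invariant.
1. W lies on line ED with EW:WD = 5:1 ⇒ W = (1/6, 5/6)
through W parallel to RD: direction (0, 1); meets RE at H = (1/6, 0)
H = R + t·(E−R) with t = 1/6

t = 1/6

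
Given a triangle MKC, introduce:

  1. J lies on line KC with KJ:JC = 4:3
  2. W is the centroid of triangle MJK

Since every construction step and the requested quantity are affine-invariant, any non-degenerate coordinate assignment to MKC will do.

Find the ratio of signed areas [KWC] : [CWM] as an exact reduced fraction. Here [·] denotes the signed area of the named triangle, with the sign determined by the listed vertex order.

[KWC]:[CWM] = 7/10

Choose coordinates M = (0, 0), K = (1, 0), C = (0, 1).
1. J lies on line KC with KJ:JC = 4:3 ⇒ J = (3/7, 4/7)
2. W is the centroid of triangle MJK ⇒ W = (10/21, 4/21)
2·[KWC] = -1/3, 2·[CWM] = -10/21
[KWC]:[CWM] = -1/3:-10/21 = 7/10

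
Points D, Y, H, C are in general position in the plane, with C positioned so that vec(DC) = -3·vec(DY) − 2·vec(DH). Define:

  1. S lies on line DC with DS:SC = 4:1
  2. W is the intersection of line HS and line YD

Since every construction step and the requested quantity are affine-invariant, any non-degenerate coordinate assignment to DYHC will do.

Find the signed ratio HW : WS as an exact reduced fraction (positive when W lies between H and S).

Assign D = (0, 0), Y = (1, 0), H = (0, 1), C = (-3, -2) — the answer is frame-independent, so this choice is without loss of generality.
1. S lies on line DC with DS:SC = 4:1 ⇒ S = (-12/5, -8/5)
2. W is the intersection of line HS and line YD ⇒ W = (-12/13, 0)
W = H + t·(S−H) with t = 5/13, so HW:WS = t:(1−t) = 5/13:8/13

HW:WS = 5/8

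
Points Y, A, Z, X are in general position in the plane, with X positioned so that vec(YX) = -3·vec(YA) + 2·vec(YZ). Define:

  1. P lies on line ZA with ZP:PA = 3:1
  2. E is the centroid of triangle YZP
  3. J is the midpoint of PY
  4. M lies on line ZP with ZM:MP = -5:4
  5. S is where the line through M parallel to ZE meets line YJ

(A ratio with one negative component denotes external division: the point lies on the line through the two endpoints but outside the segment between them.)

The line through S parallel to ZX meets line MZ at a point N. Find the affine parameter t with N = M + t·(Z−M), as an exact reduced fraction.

t = 6/5

Work in coordinates with Y = (0, 0), A = (1, 0), Z = (0, 1), X = (-3, 2).
1. P lies on line ZA with ZP:PA = 3:1 ⇒ P = (3/4, 1/4)
2. E is the centroid of triangle YZP ⇒ E = (1/4, 5/12)
3. J is the midpoint of PY ⇒ J = (3/8, 1/8)
4. M lies on line ZP with ZM:MP = -5:4 ⇒ M = (15/4, -11/4)
5. S is where the line through M parallel to ZE meets line YJ ⇒ S = (9/4, 3/4)
through S parallel to ZX: direction (-3, 1); meets MZ at N = (-3/4, 7/4)
N = M + t·(Z−M) with t = 6/5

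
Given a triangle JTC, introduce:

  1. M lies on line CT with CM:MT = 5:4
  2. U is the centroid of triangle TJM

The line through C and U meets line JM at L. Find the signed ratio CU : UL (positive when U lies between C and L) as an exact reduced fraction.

Choose coordinates J = (0, 0), T = (1, 0), C = (0, 1).
1. M lies on line CT with CM:MT = 5:4 ⇒ M = (5/9, 4/9)
2. U is the centroid of triangle TJM ⇒ U = (14/27, 4/27)
line CU meets JM at L = (70/171, 56/171)
U = C + t·(L−C) with t = 19/15, so CU:UL = 19/15:-4/15

CU:UL = -19/4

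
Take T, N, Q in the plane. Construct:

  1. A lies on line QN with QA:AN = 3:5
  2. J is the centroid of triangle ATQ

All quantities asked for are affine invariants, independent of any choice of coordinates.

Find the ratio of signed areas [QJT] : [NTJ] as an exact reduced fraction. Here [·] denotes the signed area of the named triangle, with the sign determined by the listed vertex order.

Choose coordinates T = (0, 0), N = (1, 0), Q = (0, 1).
1. A lies on line QN with QA:AN = 3:5 ⇒ A = (3/8, 5/8)
2. J is the centroid of triangle ATQ ⇒ J = (1/8, 13/24)
2·[QJT] = -1/8, 2·[NTJ] = -13/24
[QJT]:[NTJ] = -1/8:-13/24 = 3/13

[QJT]:[NTJ] = 3/13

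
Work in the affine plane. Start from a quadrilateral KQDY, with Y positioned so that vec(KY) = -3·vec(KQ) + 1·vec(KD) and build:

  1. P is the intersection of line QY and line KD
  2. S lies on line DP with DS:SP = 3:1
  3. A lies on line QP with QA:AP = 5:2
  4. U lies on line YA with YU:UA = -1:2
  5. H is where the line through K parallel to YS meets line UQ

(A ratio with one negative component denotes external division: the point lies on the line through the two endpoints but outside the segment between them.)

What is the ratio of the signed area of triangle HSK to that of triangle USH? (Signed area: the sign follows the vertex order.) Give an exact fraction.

Assign K = (0, 0), Q = (1, 0), D = (0, 1), Y = (-3, 1) — the answer is frame-independent, so this choice is without loss of generality.
1. P is the intersection of line QY and line KD ⇒ P = (0, 1/4)
2. S lies on line DP with DS:SP = 3:1 ⇒ S = (0, 7/16)
3. A lies on line QP with QA:AP = 5:2 ⇒ A = (2/7, 5/28)
4. U lies on line YA with YU:UA = -1:2 ⇒ U = (-44/7, 51/28)
5. H is where the line through K parallel to YS meets line UQ ⇒ H = (4, -3/4)
2·[HSK] = 7/4, 2·[USH] = -27/14
[HSK]:[USH] = 7/4:-27/14 = -49/54

[HSK]:[USH] = -49/54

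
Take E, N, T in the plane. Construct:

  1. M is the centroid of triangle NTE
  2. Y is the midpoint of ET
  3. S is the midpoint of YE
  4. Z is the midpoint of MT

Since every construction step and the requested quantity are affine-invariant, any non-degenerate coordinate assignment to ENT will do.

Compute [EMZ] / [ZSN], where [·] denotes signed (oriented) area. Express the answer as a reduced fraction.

[EMZ]:[ZSN] = 4/11

Work in coordinates with E = (0, 0), N = (1, 0), T = (0, 1).
1. M is the centroid of triangle NTE ⇒ M = (1/3, 1/3)
2. Y is the midpoint of ET ⇒ Y = (0, 1/2)
3. S is the midpoint of YE ⇒ S = (0, 1/4)
4. Z is the midpoint of MT ⇒ Z = (1/6, 2/3)
2·[EMZ] = 1/6, 2·[ZSN] = 11/24
[EMZ]:[ZSN] = 1/6:11/24 = 4/11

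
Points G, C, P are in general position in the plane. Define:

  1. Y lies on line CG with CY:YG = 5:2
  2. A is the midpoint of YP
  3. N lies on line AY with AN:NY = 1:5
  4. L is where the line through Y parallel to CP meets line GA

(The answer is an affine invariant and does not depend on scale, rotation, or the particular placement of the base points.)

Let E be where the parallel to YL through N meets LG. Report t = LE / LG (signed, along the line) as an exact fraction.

t = -25/24

Set G = (0, 0), C = (1, 0), P = (0, 1); any affine frame gives the same invariant.
1. Y lies on line CG with CY:YG = 5:2 ⇒ Y = (2/7, 0)
2. A is the midpoint of YP ⇒ A = (1/7, 1/2)
3. N lies on line AY with AN:NY = 1:5 ⇒ N = (1/6, 5/12)
4. L is where the line through Y parallel to CP meets line GA ⇒ L = (4/63, 2/9)
through N parallel to YL: direction (-2/9, 2/9); meets LG at E = (7/54, 49/108)
E = L + t·(G−L) with t = -25/24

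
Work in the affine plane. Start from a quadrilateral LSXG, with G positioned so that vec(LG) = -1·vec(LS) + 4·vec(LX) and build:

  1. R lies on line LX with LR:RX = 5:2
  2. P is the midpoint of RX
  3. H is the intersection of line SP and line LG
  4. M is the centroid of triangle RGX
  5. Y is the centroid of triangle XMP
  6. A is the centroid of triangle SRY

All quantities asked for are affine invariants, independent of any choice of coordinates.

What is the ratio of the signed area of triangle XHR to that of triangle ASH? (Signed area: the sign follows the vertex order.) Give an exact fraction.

[XHR]:[ASH] = -81/70

Assign L = (0, 0), S = (1, 0), X = (0, 1), G = (-1, 4) — the answer is frame-independent, so this choice is without loss of generality.
1. R lies on line LX with LR:RX = 5:2 ⇒ R = (0, 5/7)
2. P is the midpoint of RX ⇒ P = (0, 6/7)
3. H is the intersection of line SP and line LG ⇒ H = (-3/11, 12/11)
4. M is the centroid of triangle RGX ⇒ M = (-1/3, 40/21)
5. Y is the centroid of triangle XMP ⇒ Y = (-1/9, 79/63)
6. A is the centroid of triangle SRY ⇒ A = (8/27, 124/189)
2·[XHR] = 6/77, 2·[ASH] = -20/297
[XHR]:[ASH] = 6/77:-20/297 = -81/70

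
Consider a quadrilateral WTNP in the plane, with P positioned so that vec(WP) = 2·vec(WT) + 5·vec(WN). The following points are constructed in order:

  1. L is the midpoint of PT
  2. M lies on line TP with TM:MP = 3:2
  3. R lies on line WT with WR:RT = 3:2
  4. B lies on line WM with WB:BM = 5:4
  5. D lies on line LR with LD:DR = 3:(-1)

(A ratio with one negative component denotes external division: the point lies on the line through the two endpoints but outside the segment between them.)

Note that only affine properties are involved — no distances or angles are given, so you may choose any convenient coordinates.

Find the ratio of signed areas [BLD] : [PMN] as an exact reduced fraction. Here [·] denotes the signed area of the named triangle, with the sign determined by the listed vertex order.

Work in coordinates with W = (0, 0), T = (1, 0), N = (0, 1), P = (2, 5).
1. L is the midpoint of PT ⇒ L = (3/2, 5/2)
2. M lies on line TP with TM:MP = 3:2 ⇒ M = (8/5, 3)
3. R lies on line WT with WR:RT = 3:2 ⇒ R = (3/5, 0)
4. B lies on line WM with WB:BM = 5:4 ⇒ B = (8/9, 5/3)
5. D lies on line LR with LD:DR = 3:(-1) ⇒ D = (3/20, -5/4)
2·[BLD] = -7/6, 2·[PMN] = -12/5
[BLD]:[PMN] = -7/6:-12/5 = 35/72

[BLD]:[PMN] = 35/72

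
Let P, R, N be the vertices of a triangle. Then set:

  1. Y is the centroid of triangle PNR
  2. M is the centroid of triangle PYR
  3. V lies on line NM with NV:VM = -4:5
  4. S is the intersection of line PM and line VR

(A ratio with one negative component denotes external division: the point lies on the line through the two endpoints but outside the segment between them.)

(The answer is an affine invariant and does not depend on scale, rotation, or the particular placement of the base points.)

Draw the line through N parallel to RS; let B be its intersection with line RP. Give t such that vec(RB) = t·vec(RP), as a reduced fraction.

Choose coordinates P = (0, 0), R = (1, 0), N = (0, 1).
1. Y is the centroid of triangle PNR ⇒ Y = (1/3, 1/3)
2. M is the centroid of triangle PYR ⇒ M = (4/9, 1/9)
3. V lies on line NM with NV:VM = -4:5 ⇒ V = (-16/9, 41/9)
4. S is the intersection of line PM and line VR ⇒ S = (164/189, 41/189)
through N parallel to RS: direction (-25/189, 41/189); meets RP at B = (25/41, 0)
B = R + t·(P−R) with t = 16/41

t = 16/41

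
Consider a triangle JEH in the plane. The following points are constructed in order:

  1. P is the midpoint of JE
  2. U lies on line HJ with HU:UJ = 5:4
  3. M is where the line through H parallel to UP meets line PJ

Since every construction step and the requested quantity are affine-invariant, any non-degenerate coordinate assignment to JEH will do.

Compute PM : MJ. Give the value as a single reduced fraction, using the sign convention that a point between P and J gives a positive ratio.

Choose coordinates J = (0, 0), E = (1, 0), H = (0, 1).
1. P is the midpoint of JE ⇒ P = (1/2, 0)
2. U lies on line HJ with HU:UJ = 5:4 ⇒ U = (0, 4/9)
3. M is where the line through H parallel to UP meets line PJ ⇒ M = (9/8, 0)
M = P + t·(J−P) with t = -5/4, so PM:MJ = t:(1−t) = -5/4:9/4

PM:MJ = -5/9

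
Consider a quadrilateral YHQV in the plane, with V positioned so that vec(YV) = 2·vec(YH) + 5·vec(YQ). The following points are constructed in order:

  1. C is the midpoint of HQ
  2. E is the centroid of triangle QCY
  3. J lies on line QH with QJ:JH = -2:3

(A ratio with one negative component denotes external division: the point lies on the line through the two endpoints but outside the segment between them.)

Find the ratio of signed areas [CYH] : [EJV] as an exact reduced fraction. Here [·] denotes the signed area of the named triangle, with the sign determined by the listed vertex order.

[CYH]:[EJV] = -3/86

Assign Y = (0, 0), H = (1, 0), Q = (0, 1), V = (2, 5) — the answer is frame-independent, so this choice is without loss of generality.
1. C is the midpoint of HQ ⇒ C = (1/2, 1/2)
2. E is the centroid of triangle QCY ⇒ E = (1/6, 1/2)
3. J lies on line QH with QJ:JH = -2:3 ⇒ J = (-2, 3)
2·[CYH] = 1/2, 2·[EJV] = -43/3
[CYH]:[EJV] = 1/2:-43/3 = -3/86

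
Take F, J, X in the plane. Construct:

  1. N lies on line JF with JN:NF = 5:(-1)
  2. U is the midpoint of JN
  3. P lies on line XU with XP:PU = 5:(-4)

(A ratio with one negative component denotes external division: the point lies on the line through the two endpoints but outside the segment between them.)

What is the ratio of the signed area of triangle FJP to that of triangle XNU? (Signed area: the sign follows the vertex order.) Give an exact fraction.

[FJP]:[XNU] = -32/5

Work in coordinates with F = (0, 0), J = (1, 0), X = (0, 1).
1. N lies on line JF with JN:NF = 5:(-1) ⇒ N = (-1/4, 0)
2. U is the midpoint of JN ⇒ U = (3/8, 0)
3. P lies on line XU with XP:PU = 5:(-4) ⇒ P = (15/8, -4)
2·[FJP] = -4, 2·[XNU] = 5/8
[FJP]:[XNU] = -4:5/8 = -32/5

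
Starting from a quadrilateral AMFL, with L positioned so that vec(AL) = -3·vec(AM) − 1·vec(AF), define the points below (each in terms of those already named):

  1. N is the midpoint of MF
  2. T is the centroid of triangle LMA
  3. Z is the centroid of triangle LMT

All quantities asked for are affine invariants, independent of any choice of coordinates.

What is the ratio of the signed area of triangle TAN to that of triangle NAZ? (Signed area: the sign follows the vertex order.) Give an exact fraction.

Choose coordinates A = (0, 0), M = (1, 0), F = (0, 1), L = (-3, -1).
1. N is the midpoint of MF ⇒ N = (1/2, 1/2)
2. T is the centroid of triangle LMA ⇒ T = (-2/3, -1/3)
3. Z is the centroid of triangle LMT ⇒ Z = (-8/9, -4/9)
2·[TAN] = 1/6, 2·[NAZ] = -2/9
[TAN]:[NAZ] = 1/6:-2/9 = -3/4

[TAN]:[NAZ] = -3/4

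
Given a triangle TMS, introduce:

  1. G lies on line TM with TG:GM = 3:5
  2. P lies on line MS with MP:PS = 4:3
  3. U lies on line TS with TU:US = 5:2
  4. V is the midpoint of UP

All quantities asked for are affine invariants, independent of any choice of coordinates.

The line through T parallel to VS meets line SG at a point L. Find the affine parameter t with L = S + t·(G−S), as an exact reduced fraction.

t = 8/3

Set T = (0, 0), M = (1, 0), S = (0, 1); any affine frame gives the same invariant.
1. G lies on line TM with TG:GM = 3:5 ⇒ G = (3/8, 0)
2. P lies on line MS with MP:PS = 4:3 ⇒ P = (3/7, 4/7)
3. U lies on line TS with TU:US = 5:2 ⇒ U = (0, 5/7)
4. V is the midpoint of UP ⇒ V = (3/14, 9/14)
through T parallel to VS: direction (-3/14, 5/14); meets SG at L = (1, -5/3)
L = S + t·(G−S) with t = 8/3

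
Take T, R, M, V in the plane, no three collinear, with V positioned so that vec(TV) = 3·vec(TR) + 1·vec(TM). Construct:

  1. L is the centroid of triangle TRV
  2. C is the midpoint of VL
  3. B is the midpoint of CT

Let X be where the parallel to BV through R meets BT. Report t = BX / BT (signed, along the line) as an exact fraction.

t = -7

Choose coordinates T = (0, 0), R = (1, 0), M = (0, 1), V = (3, 1).
1. L is the centroid of triangle TRV ⇒ L = (4/3, 1/3)
2. C is the midpoint of VL ⇒ C = (13/6, 2/3)
3. B is the midpoint of CT ⇒ B = (13/12, 1/3)
through R parallel to BV: direction (23/12, 2/3); meets BT at X = (26/3, 8/3)
X = B + t·(T−B) with t = -7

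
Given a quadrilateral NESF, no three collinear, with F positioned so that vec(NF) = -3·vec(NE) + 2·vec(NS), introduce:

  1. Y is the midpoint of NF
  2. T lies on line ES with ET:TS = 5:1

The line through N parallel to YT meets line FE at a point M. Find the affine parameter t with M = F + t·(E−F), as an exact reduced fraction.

t = 17/16

Choose coordinates N = (0, 0), E = (1, 0), S = (0, 1), F = (-3, 2).
1. Y is the midpoint of NF ⇒ Y = (-3/2, 1)
2. T lies on line ES with ET:TS = 5:1 ⇒ T = (1/6, 5/6)
through N parallel to YT: direction (5/3, -1/6); meets FE at M = (5/4, -1/8)
M = F + t·(E−F) with t = 17/16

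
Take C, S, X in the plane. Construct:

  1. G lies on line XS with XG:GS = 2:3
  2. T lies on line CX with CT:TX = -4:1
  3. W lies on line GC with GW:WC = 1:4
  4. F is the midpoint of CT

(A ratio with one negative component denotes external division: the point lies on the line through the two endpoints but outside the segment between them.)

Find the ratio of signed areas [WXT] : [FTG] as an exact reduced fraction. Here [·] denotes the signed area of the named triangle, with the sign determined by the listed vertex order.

[WXT]:[FTG] = 2/5

Set C = (0, 0), S = (1, 0), X = (0, 1); any affine frame gives the same invariant.
1. G lies on line XS with XG:GS = 2:3 ⇒ G = (2/5, 3/5)
2. T lies on line CX with CT:TX = -4:1 ⇒ T = (0, 4/3)
3. W lies on line GC with GW:WC = 1:4 ⇒ W = (8/25, 12/25)
4. F is the midpoint of CT ⇒ F = (0, 2/3)
2·[WXT] = -8/75, 2·[FTG] = -4/15
[WXT]:[FTG] = -8/75:-4/15 = 2/5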